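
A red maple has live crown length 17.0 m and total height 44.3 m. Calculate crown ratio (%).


Formula: Crown Ratio = (Crown Length / Total Height) * 100
CR = (17.0 m / 44.3 m) * 100
CR = 0.3837 * 100 = 38.4%

38.4


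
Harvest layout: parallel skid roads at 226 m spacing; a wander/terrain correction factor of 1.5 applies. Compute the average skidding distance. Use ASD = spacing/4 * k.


Formula: ASD = (spacing / 4) * correction
Uncorrected distance = spacing / 4 = 226 / 4 = 56.5 m
ASD = 56.5 * 1.5 = 85 m

85


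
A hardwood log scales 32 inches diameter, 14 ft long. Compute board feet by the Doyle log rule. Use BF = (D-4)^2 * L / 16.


Doyle: BF = (D - 4)^2 * L / 16
Adjusted diameter = 32 - 4 = 28 in
(D-4)^2 = 28^2 = 784
BF = 784 * 14 / 16 = 686 BF

686


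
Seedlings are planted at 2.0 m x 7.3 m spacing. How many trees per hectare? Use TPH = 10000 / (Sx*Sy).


Formula: TPH = 10000 m^2/ha / (spacing_x * spacing_y)
Area per tree = 2.0 m * 7.3 m = 14.6 m^2
TPH = 10000 / 14.6 = 685 trees/ha

685


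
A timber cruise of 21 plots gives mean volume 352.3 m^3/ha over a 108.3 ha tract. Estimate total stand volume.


Formula: Total Volume = Mean Volume per ha * Total Area
Total Volume = 352.3 m^3/ha * 108.3 ha
Total Volume = 38154 m^3

38154


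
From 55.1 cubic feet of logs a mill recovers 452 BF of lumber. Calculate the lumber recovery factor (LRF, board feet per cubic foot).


Formula: LRF = Lumber Output (BF) / Log Input (ft^3)
LRF = 452 BF / 55.1 ft^3
LRF = 8.2 BF/ft^3

8.2


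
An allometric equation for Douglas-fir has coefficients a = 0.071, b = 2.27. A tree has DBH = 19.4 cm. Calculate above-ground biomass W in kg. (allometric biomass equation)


Formula: W = a * DBH^b  (allometric power law)
DBH^b = 19.4^2.27 = 838.1272
W = 0.071 * 838.1272 = 59.5 kg

59.5


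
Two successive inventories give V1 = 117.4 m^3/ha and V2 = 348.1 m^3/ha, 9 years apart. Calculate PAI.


Formula: PAI = (V_T2 - V_T1) / (T2 - T1)
Volume increment = 348.1 - 117.4 = 230.7 m^3/ha
PAI = 230.7 / 9 = 25.63 m^3/ha/year

25.63


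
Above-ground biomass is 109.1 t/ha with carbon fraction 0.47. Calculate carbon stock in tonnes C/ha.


Formula: Carbon Stock = Biomass * Carbon Fraction
C = 109.1 t/ha * 0.47
C = 51.3 t C/ha

51.3


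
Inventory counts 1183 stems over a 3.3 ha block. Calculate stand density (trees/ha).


Formula: Stand Density = N_trees / Area_ha
Density = 1183 trees / 3.3 ha
Density = 358 trees/ha

358


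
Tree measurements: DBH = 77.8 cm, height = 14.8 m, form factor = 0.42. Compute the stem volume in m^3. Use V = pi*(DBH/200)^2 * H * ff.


Formula: V = pi * (DBH/200)^2 * H * ff
Radius = DBH/200 = 77.8/200 = 0.389 m
Radius^2 = 0.389^2 = 0.151321 m^2
V = pi * 0.151321 * 14.8 * 0.42
V = 2.955 m^3

2.955


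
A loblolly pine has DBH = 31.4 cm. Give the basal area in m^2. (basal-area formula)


Formula: BA = pi * (DBH/2)^2 / 10000  (cm^2 to m^2)
Radius = DBH/2 = 31.4/2 = 15.7 cm
BA = pi * 15.7^2 / 10000
   = 774.3712 cm^2 / 10000
   = 0.0774 m^2

0.0774


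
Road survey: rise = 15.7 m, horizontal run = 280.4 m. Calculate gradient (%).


Formula: Gradient = rise / run * 100
Gradient = 15.7 / 280.4 * 100 = 5.6%

5.6


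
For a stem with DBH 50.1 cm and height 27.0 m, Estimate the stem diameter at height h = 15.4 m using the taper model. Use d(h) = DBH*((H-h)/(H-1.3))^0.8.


Taper: d(h) = DBH * ((H - h) / (H - 1.3))^0.8
Numerator = H - h = 27.0 - 15.4 = 11.6 m
Denominator = H - 1.3 = 27.0 - 1.3 = 25.7 m
Ratio = 11.6 / 25.7 = 0.45136
d = 50.1 * 0.45136^0.8 = 26.5 cm

26.5


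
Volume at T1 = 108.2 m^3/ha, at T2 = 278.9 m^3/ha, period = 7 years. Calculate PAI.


Formula: PAI = (V_T2 - V_T1) / (T2 - T1)
Volume increment = 278.9 - 108.2 = 170.7 m^3/ha
PAI = 170.7 / 7 = 24.39 m^3/ha/year

24.39


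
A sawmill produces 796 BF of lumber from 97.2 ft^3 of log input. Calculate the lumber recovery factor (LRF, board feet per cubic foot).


Formula: LRF = Lumber Output (BF) / Log Input (ft^3)
LRF = 796 BF / 97.2 ft^3
LRF = 8.19 BF/ft^3

8.19


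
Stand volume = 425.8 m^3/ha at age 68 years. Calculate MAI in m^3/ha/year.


Formula: MAI = Total Volume / Stand Age
MAI = 425.8 m^3/ha / 68 years
MAI = 6.26 m^3/ha/year

6.26


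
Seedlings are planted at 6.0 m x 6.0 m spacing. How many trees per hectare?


Formula: TPH = 10000 m^2/ha / (spacing_x * spacing_y)
Area per tree = 6.0 m * 6.0 m = 36.0 m^2
TPH = 10000 / 36.0 = 278 trees/ha

278


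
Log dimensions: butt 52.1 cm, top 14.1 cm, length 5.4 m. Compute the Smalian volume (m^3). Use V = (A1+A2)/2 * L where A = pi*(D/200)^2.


Smalian: V = (A1 + A2)/2 * L,  A = pi*(D/200)^2
A1 = pi*(52.1/200)^2 = 0.213189 m^2
A2 = pi*(14.1/200)^2 = 0.015615 m^2
V = (0.213189+0.015615)/2*5.4 = 0.6178 m^3

0.6178


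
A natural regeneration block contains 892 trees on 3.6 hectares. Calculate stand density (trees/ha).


Formula: Stand Density = N_trees / Area_ha
Density = 892 trees / 3.6 ha
Density = 248 trees/ha

248


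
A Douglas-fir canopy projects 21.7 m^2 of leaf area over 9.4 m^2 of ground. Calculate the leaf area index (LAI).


Formula: LAI = total leaf area / ground area  (dimensionless)
LAI = 21.7 m^2 / 9.4 m^2
LAI = 2.31

2.31


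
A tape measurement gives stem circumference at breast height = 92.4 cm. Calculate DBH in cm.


Formula: DBH = C / pi
DBH = 92.4 / pi
pi = 3.14159...
DBH = 29.4 cm

29.4


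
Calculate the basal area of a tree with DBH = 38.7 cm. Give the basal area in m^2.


Formula: BA = pi * (DBH/2)^2 / 10000  (cm^2 to m^2)
Radius = DBH/2 = 38.7/2 = 19.35 cm
BA = pi * 19.35^2 / 10000
   = 1176.283 cm^2 / 10000
   = 0.1176 m^2

0.1176


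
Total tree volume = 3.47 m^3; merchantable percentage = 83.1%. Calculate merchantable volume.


Formula: MV = V_total * (merchantable_pct / 100)
Merchantable fraction = 83.1% / 100 = 0.831
MV = 3.47 m^3 * 0.831 = 2.884 m^3

2.884


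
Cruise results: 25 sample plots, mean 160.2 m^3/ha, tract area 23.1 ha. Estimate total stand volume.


Formula: Total Volume = Mean Volume per ha * Total Area
Total Volume = 160.2 m^3/ha * 23.1 ha
Total Volume = 3701 m^3

3701


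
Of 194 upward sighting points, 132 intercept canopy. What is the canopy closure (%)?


Formula: Canopy closure = covered points / total points * 100
Closure = 132 / 194 * 100
Closure = 0.6804 * 100 = 68.0%

68.0


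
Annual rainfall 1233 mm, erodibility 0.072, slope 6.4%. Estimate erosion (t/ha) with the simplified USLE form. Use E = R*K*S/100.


Formula: E = R * K * S / 100  (simplified USLE)
R * K = 1233 * 0.072 = 88.776
E = 88.776 * 6.4 / 100 = 5.68 t/ha

5.68


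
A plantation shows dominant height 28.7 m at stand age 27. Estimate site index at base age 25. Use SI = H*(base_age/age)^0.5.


Formula: SI = H_dom * (base_age / age)^0.5
Age ratio = 25 / 27 = 0.92593
sqrt(age_ratio) = 0.96225
SI = 28.7 * 0.96225 = 27.6 m

27.6


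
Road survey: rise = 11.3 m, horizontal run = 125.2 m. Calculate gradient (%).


Formula: Gradient = rise / run * 100
Gradient = 11.3 / 125.2 * 100 = 9.0%

9.0


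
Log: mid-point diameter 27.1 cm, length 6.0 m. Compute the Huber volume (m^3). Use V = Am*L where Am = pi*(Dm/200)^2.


Huber: V = Am * L,  Am = pi*(Dm/200)^2
Am = pi*(27.1/200)^2 = 0.05768 m^2
V = 0.05768*6.0 = 0.3461 m^3

0.3461


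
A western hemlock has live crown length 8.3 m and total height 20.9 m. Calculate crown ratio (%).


Formula: Crown Ratio = (Crown Length / Total Height) * 100
CR = (8.3 m / 20.9 m) * 100
CR = 0.3971 * 100 = 39.7%

39.7


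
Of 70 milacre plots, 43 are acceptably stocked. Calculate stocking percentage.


Formula: Stocking % = stocked plots / total plots * 100
Stocking = 43 / 70 * 100
Stocking = 0.6143 * 100 = 61.4%

61.4


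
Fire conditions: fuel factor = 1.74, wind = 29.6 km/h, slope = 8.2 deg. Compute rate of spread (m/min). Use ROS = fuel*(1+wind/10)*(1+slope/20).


Formula: ROS = fuel * (1 + wind/10) * (1 + slope/20)
Wind factor = 1 + 29.6/10 = 3.96
Slope factor = 1 + 8.2/20 = 1.41
ROS = 1.74 * 3.96 * 1.41 = 9.72 m/min

9.72


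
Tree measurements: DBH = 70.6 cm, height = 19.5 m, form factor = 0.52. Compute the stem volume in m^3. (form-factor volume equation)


Formula: V = pi * (DBH/200)^2 * H * ff
Radius = DBH/200 = 70.6/200 = 0.353 m
Radius^2 = 0.353^2 = 0.124609 m^2
V = pi * 0.124609 * 19.5 * 0.52
V = 3.97 m^3

3.97


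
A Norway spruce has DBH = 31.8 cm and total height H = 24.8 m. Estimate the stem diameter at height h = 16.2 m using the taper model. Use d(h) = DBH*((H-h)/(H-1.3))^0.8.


Taper: d(h) = DBH * ((H - h) / (H - 1.3))^0.8
Numerator = H - h = 24.8 - 16.2 = 8.6 m
Denominator = H - 1.3 = 24.8 - 1.3 = 23.5 m
Ratio = 8.6 / 23.5 = 0.36596
d = 31.8 * 0.36596^0.8 = 14.2 cm

14.2


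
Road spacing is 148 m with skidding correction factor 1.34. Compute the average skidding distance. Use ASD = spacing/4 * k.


Formula: ASD = (spacing / 4) * correction
Uncorrected distance = spacing / 4 = 148 / 4 = 37 m
ASD = 37 * 1.34 = 50 m

50


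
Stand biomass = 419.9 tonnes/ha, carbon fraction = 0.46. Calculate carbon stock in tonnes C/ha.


Formula: Carbon Stock = Biomass * Carbon Fraction
C = 419.9 t/ha * 0.46
C = 193.2 t C/ha

193.2


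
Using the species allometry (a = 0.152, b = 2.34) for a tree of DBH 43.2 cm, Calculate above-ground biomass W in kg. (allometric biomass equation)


Formula: W = a * DBH^b  (allometric power law)
DBH^b = 43.2^2.34 = 6714.7828
W = 0.152 * 6714.7828 = 1020.6 kg

1020.6


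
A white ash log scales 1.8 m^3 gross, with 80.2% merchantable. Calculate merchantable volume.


Formula: MV = V_total * (merchantable_pct / 100)
Merchantable fraction = 80.2% / 100 = 0.802
MV = 1.8 m^3 * 0.802 = 1.444 m^3

1.444


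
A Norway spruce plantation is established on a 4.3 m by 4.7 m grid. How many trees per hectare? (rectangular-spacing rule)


Formula: TPH = 10000 m^2/ha / (spacing_x * spacing_y)
Area per tree = 4.3 m * 4.7 m = 20.21 m^2
TPH = 10000 / 20.21 = 495 trees/ha

495


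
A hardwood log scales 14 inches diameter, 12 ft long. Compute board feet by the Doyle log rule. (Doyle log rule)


Doyle: BF = (D - 4)^2 * L / 16
Adjusted diameter = 14 - 4 = 10 in
(D-4)^2 = 10^2 = 100
BF = 100 * 12 / 16 = 75 BF

75


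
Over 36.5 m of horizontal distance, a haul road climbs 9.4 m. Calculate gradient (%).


Formula: Gradient = rise / run * 100
Gradient = 9.4 / 36.5 * 100 = 25.8%

25.8


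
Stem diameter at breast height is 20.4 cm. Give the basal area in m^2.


Formula: BA = pi * (DBH/2)^2 / 10000  (cm^2 to m^2)
Radius = DBH/2 = 20.4/2 = 10.2 cm
BA = pi * 10.2^2 / 10000
   = 326.8513 cm^2 / 10000
   = 0.0327 m^2

0.0327


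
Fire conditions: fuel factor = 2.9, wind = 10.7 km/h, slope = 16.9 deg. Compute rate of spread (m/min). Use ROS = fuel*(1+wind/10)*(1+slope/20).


Formula: ROS = fuel * (1 + wind/10) * (1 + slope/20)
Wind factor = 1 + 10.7/10 = 2.07
Slope factor = 1 + 16.9/20 = 1.845
ROS = 2.9 * 2.07 * 1.845 = 11.08 m/min

11.08


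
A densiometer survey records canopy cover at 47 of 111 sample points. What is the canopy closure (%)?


Formula: Canopy closure = covered points / total points * 100
Closure = 47 / 111 * 100
Closure = 0.4234 * 100 = 42.3%

42.3


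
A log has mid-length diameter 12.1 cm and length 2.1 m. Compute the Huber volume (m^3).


Huber: V = Am * L,  Am = pi*(Dm/200)^2
Am = pi*(12.1/200)^2 = 0.011499 m^2
V = 0.011499*2.1 = 0.0241 m^3

0.0241


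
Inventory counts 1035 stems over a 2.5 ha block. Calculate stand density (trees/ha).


Formula: Stand Density = N_trees / Area_ha
Density = 1035 trees / 2.5 ha
Density = 414 trees/ha

414


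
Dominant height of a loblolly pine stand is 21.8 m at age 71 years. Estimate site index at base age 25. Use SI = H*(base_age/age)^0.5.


Formula: SI = H_dom * (base_age / age)^0.5
Age ratio = 25 / 71 = 0.35211
sqrt(age_ratio) = 0.59339
SI = 21.8 * 0.59339 = 12.9 m

12.9


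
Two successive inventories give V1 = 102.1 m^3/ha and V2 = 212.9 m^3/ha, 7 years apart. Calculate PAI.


Formula: PAI = (V_T2 - V_T1) / (T2 - T1)
Volume increment = 212.9 - 102.1 = 110.8 m^3/ha
PAI = 110.8 / 7 = 15.83 m^3/ha/year

15.83


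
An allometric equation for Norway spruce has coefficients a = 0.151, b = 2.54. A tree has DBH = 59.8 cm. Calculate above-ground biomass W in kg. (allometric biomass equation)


Formula: W = a * DBH^b  (allometric power law)
DBH^b = 59.8^2.54 = 32570.2436
W = 0.151 * 32570.2436 = 4918.1 kg

4918.1


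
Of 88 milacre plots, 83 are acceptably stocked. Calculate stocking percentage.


Formula: Stocking % = stocked plots / total plots * 100
Stocking = 83 / 88 * 100
Stocking = 0.9432 * 100 = 94.3%

94.3


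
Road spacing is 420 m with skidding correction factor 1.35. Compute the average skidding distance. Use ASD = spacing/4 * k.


Formula: ASD = (spacing / 4) * correction
Uncorrected distance = spacing / 4 = 420 / 4 = 105 m
ASD = 105 * 1.35 = 142 m

142


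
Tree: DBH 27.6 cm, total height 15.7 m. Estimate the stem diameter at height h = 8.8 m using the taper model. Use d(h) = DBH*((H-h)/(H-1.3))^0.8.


Taper: d(h) = DBH * ((H - h) / (H - 1.3))^0.8
Numerator = H - h = 15.7 - 8.8 = 6.9 m
Denominator = H - 1.3 = 15.7 - 1.3 = 14.4 m
Ratio = 6.9 / 14.4 = 0.47917
d = 27.6 * 0.47917^0.8 = 15.3 cm

15.3


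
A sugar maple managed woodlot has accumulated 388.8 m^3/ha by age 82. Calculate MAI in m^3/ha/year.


Formula: MAI = Total Volume / Stand Age
MAI = 388.8 m^3/ha / 82 years
MAI = 4.74 m^3/ha/year

4.74


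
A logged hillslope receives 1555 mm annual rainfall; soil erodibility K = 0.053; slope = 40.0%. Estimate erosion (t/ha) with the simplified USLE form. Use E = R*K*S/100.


Formula: E = R * K * S / 100  (simplified USLE)
R * K = 1555 * 0.053 = 82.415
E = 82.415 * 40.0 / 100 = 32.97 t/ha

32.97


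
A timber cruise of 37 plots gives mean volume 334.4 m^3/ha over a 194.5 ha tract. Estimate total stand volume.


Formula: Total Volume = Mean Volume per ha * Total Area
Total Volume = 334.4 m^3/ha * 194.5 ha
Total Volume = 65041 m^3

65041


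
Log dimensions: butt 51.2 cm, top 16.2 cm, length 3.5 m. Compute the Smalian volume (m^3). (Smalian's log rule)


Smalian: V = (A1 + A2)/2 * L,  A = pi*(D/200)^2
A1 = pi*(51.2/200)^2 = 0.205887 m^2
A2 = pi*(16.2/200)^2 = 0.020612 m^2
V = (0.205887+0.020612)/2*3.5 = 0.3964 m^3

0.3964


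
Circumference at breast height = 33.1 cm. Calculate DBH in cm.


Formula: DBH = C / pi
DBH = 33.1 / pi
pi = 3.14159...
DBH = 10.5 cm

10.5


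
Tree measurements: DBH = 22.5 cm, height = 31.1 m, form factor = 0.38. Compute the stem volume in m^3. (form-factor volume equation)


Formula: V = pi * (DBH/200)^2 * H * ff
Radius = DBH/200 = 22.5/200 = 0.1125 m
Radius^2 = 0.1125^2 = 0.01265625 m^2
V = pi * 0.01265625 * 31.1 * 0.38
V = 0.47 m^3

0.47


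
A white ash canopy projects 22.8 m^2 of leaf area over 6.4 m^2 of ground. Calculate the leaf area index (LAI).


Formula: LAI = total leaf area / ground area  (dimensionless)
LAI = 22.8 m^2 / 6.4 m^2
LAI = 3.56

3.56


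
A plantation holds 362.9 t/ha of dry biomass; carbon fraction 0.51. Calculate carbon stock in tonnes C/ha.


Formula: Carbon Stock = Biomass * Carbon Fraction
C = 362.9 t/ha * 0.51
C = 185.1 t C/ha

185.1


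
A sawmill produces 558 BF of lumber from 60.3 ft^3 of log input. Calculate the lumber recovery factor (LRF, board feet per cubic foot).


Formula: LRF = Lumber Output (BF) / Log Input (ft^3)
LRF = 558 BF / 60.3 ft^3
LRF = 9.25 BF/ft^3

9.25


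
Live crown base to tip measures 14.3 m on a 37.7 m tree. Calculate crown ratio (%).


Formula: Crown Ratio = (Crown Length / Total Height) * 100
CR = (14.3 m / 37.7 m) * 100
CR = 0.3793 * 100 = 37.9%

37.9


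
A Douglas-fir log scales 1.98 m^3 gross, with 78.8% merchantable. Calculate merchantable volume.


Formula: MV = V_total * (merchantable_pct / 100)
Merchantable fraction = 78.8% / 100 = 0.788
MV = 1.98 m^3 * 0.788 = 1.56 m^3

1.56


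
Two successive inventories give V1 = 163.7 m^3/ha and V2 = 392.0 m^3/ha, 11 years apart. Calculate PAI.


Formula: PAI = (V_T2 - V_T1) / (T2 - T1)
Volume increment = 392.0 - 163.7 = 228.3 m^3/ha
PAI = 228.3 / 11 = 20.75 m^3/ha/year

20.75


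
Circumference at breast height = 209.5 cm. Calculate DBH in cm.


Formula: DBH = C / pi
DBH = 209.5 / pi
pi = 3.14159...
DBH = 66.7 cm

66.7


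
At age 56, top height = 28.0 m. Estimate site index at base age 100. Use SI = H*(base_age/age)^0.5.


Formula: SI = H_dom * (base_age / age)^0.5
Age ratio = 100 / 56 = 1.78571
sqrt(age_ratio) = 1.33631
SI = 28.0 * 1.33631 = 37.4 m

37.4


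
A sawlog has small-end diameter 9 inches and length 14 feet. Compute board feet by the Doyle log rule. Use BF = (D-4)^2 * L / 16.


Doyle: BF = (D - 4)^2 * L / 16
Adjusted diameter = 9 - 4 = 5 in
(D-4)^2 = 5^2 = 25
BF = 25 * 14 / 16 = 22 BF

22


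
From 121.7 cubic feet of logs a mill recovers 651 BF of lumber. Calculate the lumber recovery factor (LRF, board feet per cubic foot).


Formula: LRF = Lumber Output (BF) / Log Input (ft^3)
LRF = 651 BF / 121.7 ft^3
LRF = 5.35 BF/ft^3

5.35


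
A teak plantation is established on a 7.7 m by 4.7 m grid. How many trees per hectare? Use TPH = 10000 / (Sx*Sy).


Formula: TPH = 10000 m^2/ha / (spacing_x * spacing_y)
Area per tree = 7.7 m * 4.7 m = 36.19 m^2
TPH = 10000 / 36.19 = 276 trees/ha

276


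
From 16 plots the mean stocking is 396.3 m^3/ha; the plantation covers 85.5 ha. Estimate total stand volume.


Formula: Total Volume = Mean Volume per ha * Total Area
Total Volume = 396.3 m^3/ha * 85.5 ha
Total Volume = 33884 m^3

33884


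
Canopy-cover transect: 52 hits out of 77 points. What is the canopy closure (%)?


Formula: Canopy closure = covered points / total points * 100
Closure = 52 / 77 * 100
Closure = 0.6753 * 100 = 67.5%

67.5


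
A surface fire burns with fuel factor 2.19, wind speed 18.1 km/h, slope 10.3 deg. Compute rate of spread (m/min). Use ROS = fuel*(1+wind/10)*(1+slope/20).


Formula: ROS = fuel * (1 + wind/10) * (1 + slope/20)
Wind factor = 1 + 18.1/10 = 2.81
Slope factor = 1 + 10.3/20 = 1.515
ROS = 2.19 * 2.81 * 1.515 = 9.32 m/min

9.32


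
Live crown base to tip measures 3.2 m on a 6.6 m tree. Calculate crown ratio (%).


Formula: Crown Ratio = (Crown Length / Total Height) * 100
CR = (3.2 m / 6.6 m) * 100
CR = 0.4848 * 100 = 48.5%

48.5


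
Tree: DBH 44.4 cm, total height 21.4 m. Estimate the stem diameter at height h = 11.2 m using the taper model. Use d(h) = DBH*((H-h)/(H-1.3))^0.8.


Taper: d(h) = DBH * ((H - h) / (H - 1.3))^0.8
Numerator = H - h = 21.4 - 11.2 = 10.2 m
Denominator = H - 1.3 = 21.4 - 1.3 = 20.1 m
Ratio = 10.2 / 20.1 = 0.50746
d = 44.4 * 0.50746^0.8 = 25.8 cm

25.8


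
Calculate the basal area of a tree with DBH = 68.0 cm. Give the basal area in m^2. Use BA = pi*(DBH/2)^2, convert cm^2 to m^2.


Formula: BA = pi * (DBH/2)^2 / 10000  (cm^2 to m^2)
Radius = DBH/2 = 68.0/2 = 34.0 cm
BA = pi * 34.0^2 / 10000
   = 3631.6811 cm^2 / 10000
   = 0.3632 m^2

0.3632


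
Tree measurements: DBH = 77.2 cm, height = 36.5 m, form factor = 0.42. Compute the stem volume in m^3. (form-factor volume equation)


Formula: V = pi * (DBH/200)^2 * H * ff
Radius = DBH/200 = 77.2/200 = 0.386 m
Radius^2 = 0.386^2 = 0.148996 m^2
V = pi * 0.148996 * 36.5 * 0.42
V = 7.176 m^3

7.176


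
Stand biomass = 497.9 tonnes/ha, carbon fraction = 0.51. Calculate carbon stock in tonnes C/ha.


Formula: Carbon Stock = Biomass * Carbon Fraction
C = 497.9 t/ha * 0.51
C = 253.9 t C/ha

253.9


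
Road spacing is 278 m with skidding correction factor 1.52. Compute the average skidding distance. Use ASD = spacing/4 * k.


Formula: ASD = (spacing / 4) * correction
Uncorrected distance = spacing / 4 = 278 / 4 = 69.5 m
ASD = 69.5 * 1.52 = 106 m

106


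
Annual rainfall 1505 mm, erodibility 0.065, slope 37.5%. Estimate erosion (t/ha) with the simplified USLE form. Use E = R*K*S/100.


Formula: E = R * K * S / 100  (simplified USLE)
R * K = 1505 * 0.065 = 97.825
E = 97.825 * 37.5 / 100 = 36.68 t/ha

36.68


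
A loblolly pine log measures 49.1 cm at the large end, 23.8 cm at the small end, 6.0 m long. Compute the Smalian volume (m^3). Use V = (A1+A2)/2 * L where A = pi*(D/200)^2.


Smalian: V = (A1 + A2)/2 * L,  A = pi*(D/200)^2
A1 = pi*(49.1/200)^2 = 0.189345 m^2
A2 = pi*(23.8/200)^2 = 0.044488 m^2
V = (0.189345+0.044488)/2*6.0 = 0.7015 m^3

0.7015


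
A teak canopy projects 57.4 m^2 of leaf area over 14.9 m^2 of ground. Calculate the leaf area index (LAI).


Formula: LAI = total leaf area / ground area  (dimensionless)
LAI = 57.4 m^2 / 14.9 m^2
LAI = 3.85

3.85


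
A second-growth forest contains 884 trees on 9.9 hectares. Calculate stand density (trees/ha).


Formula: Stand Density = N_trees / Area_ha
Density = 884 trees / 9.9 ha
Density = 89 trees/ha

89


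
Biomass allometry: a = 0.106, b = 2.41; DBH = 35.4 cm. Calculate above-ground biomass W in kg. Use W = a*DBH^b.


Formula: W = a * DBH^b  (allometric power law)
DBH^b = 35.4^2.41 = 5408.7619
W = 0.106 * 5408.7619 = 573.3 kg

573.3


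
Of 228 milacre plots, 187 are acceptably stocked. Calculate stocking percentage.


Formula: Stocking % = stocked plots / total plots * 100
Stocking = 187 / 228 * 100
Stocking = 0.8202 * 100 = 82.0%

82.0


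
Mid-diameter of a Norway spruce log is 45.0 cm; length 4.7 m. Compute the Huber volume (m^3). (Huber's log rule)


Huber: V = Am * L,  Am = pi*(Dm/200)^2
Am = pi*(45.0/200)^2 = 0.159043 m^2
V = 0.159043*4.7 = 0.7475 m^3

0.7475


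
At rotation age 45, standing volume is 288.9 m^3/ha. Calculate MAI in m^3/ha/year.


Formula: MAI = Total Volume / Stand Age
MAI = 288.9 m^3/ha / 45 years
MAI = 6.42 m^3/ha/year

6.42


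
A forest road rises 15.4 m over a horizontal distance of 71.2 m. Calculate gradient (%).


Formula: Gradient = rise / run * 100
Gradient = 15.4 / 71.2 * 100 = 21.6%

21.6


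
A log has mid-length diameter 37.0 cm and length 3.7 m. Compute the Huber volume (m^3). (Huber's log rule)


Huber: V = Am * L,  Am = pi*(Dm/200)^2
Am = pi*(37.0/200)^2 = 0.107521 m^2
V = 0.107521*3.7 = 0.3978 m^3

0.3978


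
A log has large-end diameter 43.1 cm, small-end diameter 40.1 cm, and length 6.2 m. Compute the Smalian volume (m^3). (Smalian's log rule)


Smalian: V = (A1 + A2)/2 * L,  A = pi*(D/200)^2
A1 = pi*(43.1/200)^2 = 0.145896 m^2
A2 = pi*(40.1/200)^2 = 0.126293 m^2
V = (0.145896+0.126293)/2*6.2 = 0.8438 m^3

0.8438


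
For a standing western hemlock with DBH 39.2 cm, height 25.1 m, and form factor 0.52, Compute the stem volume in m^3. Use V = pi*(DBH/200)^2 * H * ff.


Formula: V = pi * (DBH/200)^2 * H * ff
Radius = DBH/200 = 39.2/200 = 0.196 m
Radius^2 = 0.196^2 = 0.038416 m^2
V = pi * 0.038416 * 25.1 * 0.52
V = 1.575 m^3

1.575


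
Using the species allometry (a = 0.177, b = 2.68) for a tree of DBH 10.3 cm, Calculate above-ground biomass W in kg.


Formula: W = a * DBH^b  (allometric power law)
DBH^b = 10.3^2.68 = 518.0883
W = 0.177 * 518.0883 = 91.7 kg

91.7


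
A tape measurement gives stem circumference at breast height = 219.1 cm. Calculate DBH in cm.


Formula: DBH = C / pi
DBH = 219.1 / pi
pi = 3.14159...
DBH = 69.7 cm

69.7


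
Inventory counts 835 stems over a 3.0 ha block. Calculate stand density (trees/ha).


Formula: Stand Density = N_trees / Area_ha
Density = 835 trees / 3.0 ha
Density = 278 trees/ha

278


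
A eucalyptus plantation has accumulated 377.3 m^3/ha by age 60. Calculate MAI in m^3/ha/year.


Formula: MAI = Total Volume / Stand Age
MAI = 377.3 m^3/ha / 60 years
MAI = 6.29 m^3/ha/year

6.29


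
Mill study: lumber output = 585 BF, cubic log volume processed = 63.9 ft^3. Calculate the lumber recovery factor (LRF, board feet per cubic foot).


Formula: LRF = Lumber Output (BF) / Log Input (ft^3)
LRF = 585 BF / 63.9 ft^3
LRF = 9.15 BF/ft^3

9.15


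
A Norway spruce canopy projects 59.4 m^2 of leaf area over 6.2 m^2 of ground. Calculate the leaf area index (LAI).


Formula: LAI = total leaf area / ground area  (dimensionless)
LAI = 59.4 m^2 / 6.2 m^2
LAI = 9.58

9.58


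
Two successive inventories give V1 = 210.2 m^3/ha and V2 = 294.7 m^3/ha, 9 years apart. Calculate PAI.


Formula: PAI = (V_T2 - V_T1) / (T2 - T1)
Volume increment = 294.7 - 210.2 = 84.5 m^3/ha
PAI = 84.5 / 9 = 9.39 m^3/ha/year

9.39


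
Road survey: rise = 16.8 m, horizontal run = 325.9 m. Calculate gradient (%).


Formula: Gradient = rise / run * 100
Gradient = 16.8 / 325.9 * 100 = 5.2%

5.2


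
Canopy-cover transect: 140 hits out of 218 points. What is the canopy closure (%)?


Formula: Canopy closure = covered points / total points * 100
Closure = 140 / 218 * 100
Closure = 0.6422 * 100 = 64.2%

64.2


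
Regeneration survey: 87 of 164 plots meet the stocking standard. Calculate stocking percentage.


Formula: Stocking % = stocked plots / total plots * 100
Stocking = 87 / 164 * 100
Stocking = 0.5305 * 100 = 53.0%

53.0


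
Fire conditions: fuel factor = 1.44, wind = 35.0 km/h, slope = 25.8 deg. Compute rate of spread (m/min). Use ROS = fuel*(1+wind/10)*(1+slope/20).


Formula: ROS = fuel * (1 + wind/10) * (1 + slope/20)
Wind factor = 1 + 35.0/10 = 4.5
Slope factor = 1 + 25.8/20 = 2.29
ROS = 1.44 * 4.5 * 2.29 = 14.84 m/min

14.84


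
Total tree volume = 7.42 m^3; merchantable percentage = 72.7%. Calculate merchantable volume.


Formula: MV = V_total * (merchantable_pct / 100)
Merchantable fraction = 72.7% / 100 = 0.727
MV = 7.42 m^3 * 0.727 = 5.394 m^3

5.394


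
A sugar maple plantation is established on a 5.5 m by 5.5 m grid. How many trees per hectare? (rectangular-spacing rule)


Formula: TPH = 10000 m^2/ha / (spacing_x * spacing_y)
Area per tree = 5.5 m * 5.5 m = 30.25 m^2
TPH = 10000 / 30.25 = 331 trees/ha

331


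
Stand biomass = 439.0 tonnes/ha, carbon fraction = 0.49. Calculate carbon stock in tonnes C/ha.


Formula: Carbon Stock = Biomass * Carbon Fraction
C = 439.0 t/ha * 0.49
C = 215.1 t C/ha

215.1


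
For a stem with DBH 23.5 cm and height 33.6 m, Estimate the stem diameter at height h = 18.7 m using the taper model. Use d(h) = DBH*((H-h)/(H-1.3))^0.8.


Taper: d(h) = DBH * ((H - h) / (H - 1.3))^0.8
Numerator = H - h = 33.6 - 18.7 = 14.9 m
Denominator = H - 1.3 = 33.6 - 1.3 = 32.3 m
Ratio = 14.9 / 32.3 = 0.4613
d = 23.5 * 0.4613^0.8 = 12.7 cm

12.7


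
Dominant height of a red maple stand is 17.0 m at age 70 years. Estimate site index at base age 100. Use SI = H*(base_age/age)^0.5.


Formula: SI = H_dom * (base_age / age)^0.5
Age ratio = 100 / 70 = 1.42857
sqrt(age_ratio) = 1.19523
SI = 17.0 * 1.19523 = 20.3 m

20.3


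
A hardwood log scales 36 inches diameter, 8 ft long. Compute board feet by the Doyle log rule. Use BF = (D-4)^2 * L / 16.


Doyle: BF = (D - 4)^2 * L / 16
Adjusted diameter = 36 - 4 = 32 in
(D-4)^2 = 32^2 = 1024
BF = 1024 * 8 / 16 = 512 BF

512


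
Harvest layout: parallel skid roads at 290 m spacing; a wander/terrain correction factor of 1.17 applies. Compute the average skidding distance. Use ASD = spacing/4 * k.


Formula: ASD = (spacing / 4) * correction
Uncorrected distance = spacing / 4 = 290 / 4 = 72.5 m
ASD = 72.5 * 1.17 = 85 m

85


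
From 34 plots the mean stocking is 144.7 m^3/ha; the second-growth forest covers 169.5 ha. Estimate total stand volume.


Formula: Total Volume = Mean Volume per ha * Total Area
Total Volume = 144.7 m^3/ha * 169.5 ha
Total Volume = 24527 m^3

24527


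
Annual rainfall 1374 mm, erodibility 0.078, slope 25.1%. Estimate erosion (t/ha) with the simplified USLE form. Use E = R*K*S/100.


Formula: E = R * K * S / 100  (simplified USLE)
R * K = 1374 * 0.078 = 107.172
E = 107.172 * 25.1 / 100 = 26.9 t/ha

26.9


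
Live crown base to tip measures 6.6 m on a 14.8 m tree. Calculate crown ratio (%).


Formula: Crown Ratio = (Crown Length / Total Height) * 100
CR = (6.6 m / 14.8 m) * 100
CR = 0.4459 * 100 = 44.6%

44.6


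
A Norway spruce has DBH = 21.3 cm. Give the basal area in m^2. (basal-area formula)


Formula: BA = pi * (DBH/2)^2 / 10000  (cm^2 to m^2)
Radius = DBH/2 = 21.3/2 = 10.65 cm
BA = pi * 10.65^2 / 10000
   = 356.3273 cm^2 / 10000
   = 0.0356 m^2

0.0356


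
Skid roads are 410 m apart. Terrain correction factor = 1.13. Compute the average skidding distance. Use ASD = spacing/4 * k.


Formula: ASD = (spacing / 4) * correction
Uncorrected distance = spacing / 4 = 410 / 4 = 102.5 m
ASD = 102.5 * 1.13 = 116 m

116


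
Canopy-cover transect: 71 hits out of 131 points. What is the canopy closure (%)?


Formula: Canopy closure = covered points / total points * 100
Closure = 71 / 131 * 100
Closure = 0.542 * 100 = 54.2%

54.2


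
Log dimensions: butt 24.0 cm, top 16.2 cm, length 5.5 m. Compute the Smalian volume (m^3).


Smalian: V = (A1 + A2)/2 * L,  A = pi*(D/200)^2
A1 = pi*(24.0/200)^2 = 0.045239 m^2
A2 = pi*(16.2/200)^2 = 0.020612 m^2
V = (0.045239+0.020612)/2*5.5 = 0.1811 m^3

0.1811


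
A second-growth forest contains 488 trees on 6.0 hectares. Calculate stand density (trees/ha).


Formula: Stand Density = N_trees / Area_ha
Density = 488 trees / 6.0 ha
Density = 81 trees/ha

81


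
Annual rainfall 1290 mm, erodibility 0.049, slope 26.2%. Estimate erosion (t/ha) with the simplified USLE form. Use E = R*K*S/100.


Formula: E = R * K * S / 100  (simplified USLE)
R * K = 1290 * 0.049 = 63.21
E = 63.21 * 26.2 / 100 = 16.56 t/ha

16.56


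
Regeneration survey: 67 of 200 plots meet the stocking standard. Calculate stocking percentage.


Formula: Stocking % = stocked plots / total plots * 100
Stocking = 67 / 200 * 100
Stocking = 0.335 * 100 = 33.5%

33.5


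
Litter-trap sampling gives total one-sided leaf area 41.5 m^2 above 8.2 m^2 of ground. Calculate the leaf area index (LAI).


Formula: LAI = total leaf area / ground area  (dimensionless)
LAI = 41.5 m^2 / 8.2 m^2
LAI = 5.06

5.06


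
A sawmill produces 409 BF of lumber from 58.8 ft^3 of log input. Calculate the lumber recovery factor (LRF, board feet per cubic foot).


Formula: LRF = Lumber Output (BF) / Log Input (ft^3)
LRF = 409 BF / 58.8 ft^3
LRF = 6.96 BF/ft^3

6.96


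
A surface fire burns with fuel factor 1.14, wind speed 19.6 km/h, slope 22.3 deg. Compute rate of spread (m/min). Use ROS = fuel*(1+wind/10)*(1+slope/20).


Formula: ROS = fuel * (1 + wind/10) * (1 + slope/20)
Wind factor = 1 + 19.6/10 = 2.96
Slope factor = 1 + 22.3/20 = 2.115
ROS = 1.14 * 2.96 * 2.115 = 7.14 m/min

7.14


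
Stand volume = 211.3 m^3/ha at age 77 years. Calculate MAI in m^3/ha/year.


Formula: MAI = Total Volume / Stand Age
MAI = 211.3 m^3/ha / 77 years
MAI = 2.74 m^3/ha/year

2.74


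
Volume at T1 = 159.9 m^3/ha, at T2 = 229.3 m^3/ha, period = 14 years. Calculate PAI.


Formula: PAI = (V_T2 - V_T1) / (T2 - T1)
Volume increment = 229.3 - 159.9 = 69.4 m^3/ha
PAI = 69.4 / 14 = 4.96 m^3/ha/year

4.96


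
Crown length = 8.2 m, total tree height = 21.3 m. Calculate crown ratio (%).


Formula: Crown Ratio = (Crown Length / Total Height) * 100
CR = (8.2 m / 21.3 m) * 100
CR = 0.385 * 100 = 38.5%

38.5


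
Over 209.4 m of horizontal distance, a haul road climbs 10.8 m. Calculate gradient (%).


Formula: Gradient = rise / run * 100
Gradient = 10.8 / 209.4 * 100 = 5.2%

5.2


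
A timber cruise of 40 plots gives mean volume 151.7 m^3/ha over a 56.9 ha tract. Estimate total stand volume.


Formula: Total Volume = Mean Volume per ha * Total Area
Total Volume = 151.7 m^3/ha * 56.9 ha
Total Volume = 8632 m^3

8632


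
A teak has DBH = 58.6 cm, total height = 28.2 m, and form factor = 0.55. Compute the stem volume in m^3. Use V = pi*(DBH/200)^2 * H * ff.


Formula: V = pi * (DBH/200)^2 * H * ff
Radius = DBH/200 = 58.6/200 = 0.293 m
Radius^2 = 0.293^2 = 0.085849 m^2
V = pi * 0.085849 * 28.2 * 0.55
V = 4.183 m^3

4.183


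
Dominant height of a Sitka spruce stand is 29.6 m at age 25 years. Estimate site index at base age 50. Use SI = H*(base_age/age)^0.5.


Formula: SI = H_dom * (base_age / age)^0.5
Age ratio = 50 / 25 = 2.0
sqrt(age_ratio) = 1.41421
SI = 29.6 * 1.41421 = 41.9 m

41.9


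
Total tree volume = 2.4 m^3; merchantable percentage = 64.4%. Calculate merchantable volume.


Formula: MV = V_total * (merchantable_pct / 100)
Merchantable fraction = 64.4% / 100 = 0.644
MV = 2.4 m^3 * 0.644 = 1.546 m^3

1.546


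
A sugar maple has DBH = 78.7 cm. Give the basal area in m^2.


Formula: BA = pi * (DBH/2)^2 / 10000  (cm^2 to m^2)
Radius = DBH/2 = 78.7/2 = 39.35 cm
BA = pi * 39.35^2 / 10000
   = 4864.5128 cm^2 / 10000
   = 0.4865 m^2

0.4865


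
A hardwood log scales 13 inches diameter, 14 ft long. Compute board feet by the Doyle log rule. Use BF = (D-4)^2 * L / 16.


Doyle: BF = (D - 4)^2 * L / 16
Adjusted diameter = 13 - 4 = 9 in
(D-4)^2 = 9^2 = 81
BF = 81 * 14 / 16 = 71 BF

71


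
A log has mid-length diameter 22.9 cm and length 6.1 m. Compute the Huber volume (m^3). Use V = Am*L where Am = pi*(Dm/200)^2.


Huber: V = Am * L,  Am = pi*(Dm/200)^2
Am = pi*(22.9/200)^2 = 0.041187 m^2
V = 0.041187*6.1 = 0.2512 m^3

0.2512


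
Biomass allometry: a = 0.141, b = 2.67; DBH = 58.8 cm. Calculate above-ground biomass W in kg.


Formula: W = a * DBH^b  (allometric power law)
DBH^b = 58.8^2.67 = 52995.3129
W = 0.141 * 52995.3129 = 7472.3 kg

7472.3


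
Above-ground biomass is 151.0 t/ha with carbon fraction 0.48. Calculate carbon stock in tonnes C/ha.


Formula: Carbon Stock = Biomass * Carbon Fraction
C = 151.0 t/ha * 0.48
C = 72.5 t C/ha

72.5


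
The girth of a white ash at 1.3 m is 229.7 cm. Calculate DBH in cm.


Formula: DBH = C / pi
DBH = 229.7 / pi
pi = 3.14159...
DBH = 73.1 cm

73.1


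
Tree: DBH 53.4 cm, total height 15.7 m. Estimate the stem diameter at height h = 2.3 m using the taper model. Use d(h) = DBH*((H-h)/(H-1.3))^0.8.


Taper: d(h) = DBH * ((H - h) / (H - 1.3))^0.8
Numerator = H - h = 15.7 - 2.3 = 13.4 m
Denominator = H - 1.3 = 15.7 - 1.3 = 14.4 m
Ratio = 13.4 / 14.4 = 0.93056
d = 53.4 * 0.93056^0.8 = 50.4 cm

50.4


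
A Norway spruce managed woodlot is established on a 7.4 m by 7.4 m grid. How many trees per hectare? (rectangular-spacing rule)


Formula: TPH = 10000 m^2/ha / (spacing_x * spacing_y)
Area per tree = 7.4 m * 7.4 m = 54.76 m^2
TPH = 10000 / 54.76 = 183 trees/ha

183


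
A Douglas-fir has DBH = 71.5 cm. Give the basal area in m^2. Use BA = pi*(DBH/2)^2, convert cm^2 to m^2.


Formula: BA = pi * (DBH/2)^2 / 10000  (cm^2 to m^2)
Radius = DBH/2 = 71.5/2 = 35.75 cm
BA = pi * 35.75^2 / 10000
   = 4015.1518 cm^2 / 10000
   = 0.4015 m^2

0.4015


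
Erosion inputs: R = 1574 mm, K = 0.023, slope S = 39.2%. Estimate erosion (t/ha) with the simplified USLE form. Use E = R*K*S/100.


Formula: E = R * K * S / 100  (simplified USLE)
R * K = 1574 * 0.023 = 36.202
E = 36.202 * 39.2 / 100 = 14.19 t/ha

14.19


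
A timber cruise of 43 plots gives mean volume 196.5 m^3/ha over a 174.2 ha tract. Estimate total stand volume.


Formula: Total Volume = Mean Volume per ha * Total Area
Total Volume = 196.5 m^3/ha * 174.2 ha
Total Volume = 34230 m^3

34230


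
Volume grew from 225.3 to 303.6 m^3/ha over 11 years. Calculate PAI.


Formula: PAI = (V_T2 - V_T1) / (T2 - T1)
Volume increment = 303.6 - 225.3 = 78.3 m^3/ha
PAI = 78.3 / 11 = 7.12 m^3/ha/year

7.12


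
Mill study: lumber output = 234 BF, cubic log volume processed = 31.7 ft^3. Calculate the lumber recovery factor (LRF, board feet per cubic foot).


Formula: LRF = Lumber Output (BF) / Log Input (ft^3)
LRF = 234 BF / 31.7 ft^3
LRF = 7.38 BF/ft^3

7.38


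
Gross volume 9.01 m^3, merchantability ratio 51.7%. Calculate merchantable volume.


Formula: MV = V_total * (merchantable_pct / 100)
Merchantable fraction = 51.7% / 100 = 0.517
MV = 9.01 m^3 * 0.517 = 4.658 m^3

4.658


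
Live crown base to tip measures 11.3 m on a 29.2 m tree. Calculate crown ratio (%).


Formula: Crown Ratio = (Crown Length / Total Height) * 100
CR = (11.3 m / 29.2 m) * 100
CR = 0.387 * 100 = 38.7%

38.7


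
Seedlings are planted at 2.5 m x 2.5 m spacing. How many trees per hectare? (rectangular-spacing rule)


Formula: TPH = 10000 m^2/ha / (spacing_x * spacing_y)
Area per tree = 2.5 m * 2.5 m = 6.25 m^2
TPH = 10000 / 6.25 = 1600 trees/ha

1600


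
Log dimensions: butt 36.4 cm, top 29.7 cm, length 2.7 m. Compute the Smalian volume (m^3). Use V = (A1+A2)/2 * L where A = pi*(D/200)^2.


Smalian: V = (A1 + A2)/2 * L,  A = pi*(D/200)^2
A1 = pi*(36.4/200)^2 = 0.104062 m^2
A2 = pi*(29.7/200)^2 = 0.069279 m^2
V = (0.104062+0.069279)/2*2.7 = 0.234 m^3

0.234


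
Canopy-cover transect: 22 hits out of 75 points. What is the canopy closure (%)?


Formula: Canopy closure = covered points / total points * 100
Closure = 22 / 75 * 100
Closure = 0.2933 * 100 = 29.3%

29.3


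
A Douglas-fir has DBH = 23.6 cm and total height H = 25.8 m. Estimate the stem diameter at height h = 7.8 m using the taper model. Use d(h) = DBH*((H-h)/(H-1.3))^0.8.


Taper: d(h) = DBH * ((H - h) / (H - 1.3))^0.8
Numerator = H - h = 25.8 - 7.8 = 18.0 m
Denominator = H - 1.3 = 25.8 - 1.3 = 24.5 m
Ratio = 18.0 / 24.5 = 0.73469
d = 23.6 * 0.73469^0.8 = 18.4 cm

18.4


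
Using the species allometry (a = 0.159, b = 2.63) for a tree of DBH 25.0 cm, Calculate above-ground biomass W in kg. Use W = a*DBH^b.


Formula: W = a * DBH^b  (allometric power law)
DBH^b = 25.0^2.63 = 4748.7819
W = 0.159 * 4748.7819 = 755.1 kg

755.1


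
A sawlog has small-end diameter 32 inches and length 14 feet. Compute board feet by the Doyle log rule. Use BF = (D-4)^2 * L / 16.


Doyle: BF = (D - 4)^2 * L / 16
Adjusted diameter = 32 - 4 = 28 in
(D-4)^2 = 28^2 = 784
BF = 784 * 14 / 16 = 686 BF

686


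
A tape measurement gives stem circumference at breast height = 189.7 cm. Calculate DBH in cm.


Formula: DBH = C / pi
DBH = 189.7 / pi
pi = 3.14159...
DBH = 60.4 cm

60.4


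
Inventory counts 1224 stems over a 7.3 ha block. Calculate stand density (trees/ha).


Formula: Stand Density = N_trees / Area_ha
Density = 1224 trees / 7.3 ha
Density = 168 trees/ha

168


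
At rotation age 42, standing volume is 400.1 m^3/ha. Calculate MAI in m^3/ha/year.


Formula: MAI = Total Volume / Stand Age
MAI = 400.1 m^3/ha / 42 years
MAI = 9.53 m^3/ha/year

9.53


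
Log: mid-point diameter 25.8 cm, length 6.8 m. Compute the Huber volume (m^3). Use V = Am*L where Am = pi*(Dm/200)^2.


Huber: V = Am * L,  Am = pi*(Dm/200)^2
Am = pi*(25.8/200)^2 = 0.052279 m^2
V = 0.052279*6.8 = 0.3555 m^3

0.3555


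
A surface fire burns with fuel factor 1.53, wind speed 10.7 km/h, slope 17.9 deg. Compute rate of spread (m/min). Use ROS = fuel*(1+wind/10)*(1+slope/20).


Formula: ROS = fuel * (1 + wind/10) * (1 + slope/20)
Wind factor = 1 + 10.7/10 = 2.07
Slope factor = 1 + 17.9/20 = 1.895
ROS = 1.53 * 2.07 * 1.895 = 6.0 m/min

6.0


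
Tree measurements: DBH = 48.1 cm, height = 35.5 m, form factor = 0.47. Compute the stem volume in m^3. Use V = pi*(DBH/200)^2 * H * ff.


Formula: V = pi * (DBH/200)^2 * H * ff
Radius = DBH/200 = 48.1/200 = 0.2405 m
Radius^2 = 0.2405^2 = 0.05784025 m^2
V = pi * 0.05784025 * 35.5 * 0.47
V = 3.032 m^3

3.032


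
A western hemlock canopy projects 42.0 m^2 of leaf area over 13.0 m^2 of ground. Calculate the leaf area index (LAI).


Formula: LAI = total leaf area / ground area  (dimensionless)
LAI = 42.0 m^2 / 13.0 m^2
LAI = 3.23

3.23


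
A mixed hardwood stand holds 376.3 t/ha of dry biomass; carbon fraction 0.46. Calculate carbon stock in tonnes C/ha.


Formula: Carbon Stock = Biomass * Carbon Fraction
C = 376.3 t/ha * 0.46
C = 173.1 t C/ha

173.1
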